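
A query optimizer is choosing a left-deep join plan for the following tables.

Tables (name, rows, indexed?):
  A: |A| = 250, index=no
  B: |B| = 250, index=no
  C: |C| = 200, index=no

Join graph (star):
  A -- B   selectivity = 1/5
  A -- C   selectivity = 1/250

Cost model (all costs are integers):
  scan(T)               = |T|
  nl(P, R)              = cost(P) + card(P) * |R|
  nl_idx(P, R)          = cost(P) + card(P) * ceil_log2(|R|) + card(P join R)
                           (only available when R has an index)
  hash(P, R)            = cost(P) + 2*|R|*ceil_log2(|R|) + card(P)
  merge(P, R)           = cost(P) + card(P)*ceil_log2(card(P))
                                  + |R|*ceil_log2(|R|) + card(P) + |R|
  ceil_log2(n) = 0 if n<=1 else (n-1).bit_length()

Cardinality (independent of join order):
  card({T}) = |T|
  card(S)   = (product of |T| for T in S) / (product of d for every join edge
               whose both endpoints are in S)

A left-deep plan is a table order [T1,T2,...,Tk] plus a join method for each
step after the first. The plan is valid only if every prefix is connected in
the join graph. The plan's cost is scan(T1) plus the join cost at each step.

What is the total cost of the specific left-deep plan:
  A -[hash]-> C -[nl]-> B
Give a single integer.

53700

step 1: scan A: cost=250, card=250
step 2: join C via hash
    card(P join C) = 250*200/(250) = 200
    cost = 250 + 2*200*8 + 250 = 3700
step 3: join B via nl
    card(P join B) = 200*250/(5) = 10000
    cost = 3700 + 200*250 = 53700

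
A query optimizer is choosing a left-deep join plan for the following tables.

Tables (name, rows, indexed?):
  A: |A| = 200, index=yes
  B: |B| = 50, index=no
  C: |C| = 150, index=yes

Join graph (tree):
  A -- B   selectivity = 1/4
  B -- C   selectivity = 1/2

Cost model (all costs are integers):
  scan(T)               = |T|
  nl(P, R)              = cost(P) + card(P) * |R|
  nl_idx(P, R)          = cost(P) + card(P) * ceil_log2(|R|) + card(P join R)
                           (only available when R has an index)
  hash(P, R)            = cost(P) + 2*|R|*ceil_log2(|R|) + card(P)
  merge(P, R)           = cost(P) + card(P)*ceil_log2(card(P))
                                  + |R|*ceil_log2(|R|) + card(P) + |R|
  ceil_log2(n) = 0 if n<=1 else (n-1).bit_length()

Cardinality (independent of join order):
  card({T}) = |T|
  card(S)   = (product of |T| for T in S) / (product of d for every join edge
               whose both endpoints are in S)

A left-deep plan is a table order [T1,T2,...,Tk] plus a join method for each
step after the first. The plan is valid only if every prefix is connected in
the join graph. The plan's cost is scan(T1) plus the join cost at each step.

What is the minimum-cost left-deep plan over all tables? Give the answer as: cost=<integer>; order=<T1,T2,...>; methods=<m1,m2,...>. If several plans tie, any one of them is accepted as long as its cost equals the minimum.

Selinger DP (subsets sized 1..n):
  {A}: scan cost=200, card=200
  {B}: scan cost=50, card=50
  {C}: scan cost=150, card=150
  {AB}: card=2500; try (B,hash)→1000, (A,merge)→2200, (B,merge)→2350, (A,nl_idx)→2950, (A,hash)→3300, (A,nl)→10050 …(+1); best=1000 via (B,hash)
  {BC}: card=3750; try (B,hash)→900, (C,merge)→1750, (B,merge)→1850, (C,hash)→2500, (C,nl_idx)→4200, (C,nl)→7550 …(+1); best=900 via (B,hash)
  {ABC}: card=187500; try (C,hash)→5900, (A,hash)→7850, (C,merge)→34850, (A,merge)→51450, (C,nl_idx)→208500, (A,nl_idx)→218400 …(+2); best=5900 via (C,hash)

cost=5900; order=A,B,C; methods=hash,hash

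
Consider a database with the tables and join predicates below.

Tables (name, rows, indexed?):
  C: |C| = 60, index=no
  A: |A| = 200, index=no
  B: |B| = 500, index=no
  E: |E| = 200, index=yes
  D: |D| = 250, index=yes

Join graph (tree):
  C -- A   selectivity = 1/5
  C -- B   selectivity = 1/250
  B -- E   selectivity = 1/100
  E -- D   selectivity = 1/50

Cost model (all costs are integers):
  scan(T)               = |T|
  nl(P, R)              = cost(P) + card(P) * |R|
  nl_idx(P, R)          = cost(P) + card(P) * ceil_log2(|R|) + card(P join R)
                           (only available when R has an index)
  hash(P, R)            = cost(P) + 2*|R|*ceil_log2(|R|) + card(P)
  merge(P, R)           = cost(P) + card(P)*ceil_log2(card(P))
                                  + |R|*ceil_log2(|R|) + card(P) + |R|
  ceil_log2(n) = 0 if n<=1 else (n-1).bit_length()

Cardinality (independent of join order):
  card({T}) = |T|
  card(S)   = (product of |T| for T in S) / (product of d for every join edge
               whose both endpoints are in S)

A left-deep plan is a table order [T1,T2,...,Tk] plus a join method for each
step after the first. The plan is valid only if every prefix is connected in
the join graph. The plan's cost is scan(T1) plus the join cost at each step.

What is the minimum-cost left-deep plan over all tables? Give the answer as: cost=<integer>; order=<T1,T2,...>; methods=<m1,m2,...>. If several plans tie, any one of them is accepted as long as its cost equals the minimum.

cost=10440; order=B,C,E,D,A; methods=hash,nl_idx,nl_idx,hash

Selinger DP (subsets sized 1..n):
  {C}: scan cost=60, card=60
  {A}: scan cost=200, card=200
  {B}: scan cost=500, card=500
  {E}: scan cost=200, card=200
  {D}: scan cost=250, card=250
  {AC}: card=2400; try (C,hash)→1120, (A,merge)→2280, (C,merge)→2420, (A,hash)→3320, (A,nl)→12060, (C,nl)→12200; best=1120 via (C,hash)
  {BC}: card=120; try (C,hash)→1720, (B,merge)→5480, (C,merge)→5920, (B,hash)→9120, (B,nl)→30060, (C,nl)→30500; best=1720 via (C,hash)
  {BE}: card=1000; try (E,hash)→4200, (E,nl_idx)→5500, (B,merge)→7000, (E,merge)→7300, (B,hash)→9400, (B,nl)→100200 …(+1); best=4200 via (E,hash)
  {DE}: card=1000; try (D,nl_idx)→2800, (E,nl_idx)→3250, (E,hash)→3700, (D,merge)→4250, (E,merge)→4300, (D,hash)→4400 …(+2); best=2800 via (D,nl_idx)
  {ABC}: card=4800; try (A,merge)→4480, (A,hash)→5040, (B,hash)→12520, (A,nl)→25720, (B,merge)→37320, (B,nl)→1201120; best=4480 via (A,merge)
  {BCE}: card=240; try (E,nl_idx)→2920, (E,merge)→4480, (E,hash)→5040, (C,hash)→5920, (C,merge)→15620, (E,nl)→25720 …(+1); best=2920 via (E,nl_idx)
  {BDE}: card=5000; try (D,hash)→9200, (B,hash)→12800, (D,nl_idx)→17200, (D,merge)→17450, (B,merge)→18800, (D,nl)→254200 …(+1); best=9200 via (D,hash)
  {ABCE}: card=9600; try (A,hash)→6360, (A,merge)→6880, (E,hash)→12480, (A,nl)→50920, (E,nl_idx)→52480, (E,merge)→73480 …(+1); best=6360 via (A,hash)
  {BCDE}: card=1200; try (D,nl_idx)→6040, (D,hash)→7160, (D,merge)→7330, (C,hash)→14920, (D,nl)→62920, (C,merge)→79620 …(+1); best=6040 via (D,nl_idx)
  {ABCDE}: card=48000; try (A,hash)→10440, (D,hash)→19960, (A,merge)→22240, (D,nl_idx)→131160, (D,merge)→152610, (A,nl)→246040 …(+1); best=10440 via (A,hash)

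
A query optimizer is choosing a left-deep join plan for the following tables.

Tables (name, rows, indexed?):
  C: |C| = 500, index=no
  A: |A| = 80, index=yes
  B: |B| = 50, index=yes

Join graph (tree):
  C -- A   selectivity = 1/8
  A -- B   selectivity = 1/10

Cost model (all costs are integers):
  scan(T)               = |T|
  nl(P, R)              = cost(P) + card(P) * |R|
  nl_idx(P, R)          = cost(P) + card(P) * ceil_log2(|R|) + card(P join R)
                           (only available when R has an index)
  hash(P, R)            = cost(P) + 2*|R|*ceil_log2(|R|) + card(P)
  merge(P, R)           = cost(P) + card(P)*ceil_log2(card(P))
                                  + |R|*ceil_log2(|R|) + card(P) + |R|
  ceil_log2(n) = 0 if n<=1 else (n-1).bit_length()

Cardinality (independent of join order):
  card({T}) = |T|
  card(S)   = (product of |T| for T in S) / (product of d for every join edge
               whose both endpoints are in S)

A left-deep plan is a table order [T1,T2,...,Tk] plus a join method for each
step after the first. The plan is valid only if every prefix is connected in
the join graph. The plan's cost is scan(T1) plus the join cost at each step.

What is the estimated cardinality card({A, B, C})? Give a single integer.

Tables in S: A(80), B(50), C(500)
Edges inside S: C-A(d=8), A-B(d=10)
numerator = 80 * 50 * 500 = 2000000
denominator = 8 * 10 = 80
card(S) = 2000000 / 80 = 25000

25000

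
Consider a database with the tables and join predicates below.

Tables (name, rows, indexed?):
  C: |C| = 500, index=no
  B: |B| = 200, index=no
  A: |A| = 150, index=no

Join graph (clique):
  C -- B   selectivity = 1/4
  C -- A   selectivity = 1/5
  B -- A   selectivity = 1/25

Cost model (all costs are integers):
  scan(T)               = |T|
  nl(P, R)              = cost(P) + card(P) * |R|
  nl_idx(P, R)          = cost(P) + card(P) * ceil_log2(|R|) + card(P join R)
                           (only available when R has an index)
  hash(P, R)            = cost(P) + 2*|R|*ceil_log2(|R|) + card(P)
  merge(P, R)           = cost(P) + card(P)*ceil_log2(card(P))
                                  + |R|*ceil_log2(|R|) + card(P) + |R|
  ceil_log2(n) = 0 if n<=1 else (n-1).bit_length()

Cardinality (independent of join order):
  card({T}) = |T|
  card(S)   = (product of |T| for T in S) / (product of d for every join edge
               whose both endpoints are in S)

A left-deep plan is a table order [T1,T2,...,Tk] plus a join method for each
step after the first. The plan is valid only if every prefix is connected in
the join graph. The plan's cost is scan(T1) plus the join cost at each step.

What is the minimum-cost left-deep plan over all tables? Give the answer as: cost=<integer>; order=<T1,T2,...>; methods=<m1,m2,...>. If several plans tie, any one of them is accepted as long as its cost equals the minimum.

Selinger DP (subsets sized 1..n):
  {C}: scan cost=500, card=500
  {B}: scan cost=200, card=200
  {A}: scan cost=150, card=150
  {BC}: card=25000; try (B,hash)→4200, (C,merge)→7000, (B,merge)→7300, (C,hash)→9400, (C,nl)→100200, (B,nl)→100500; best=4200 via (B,hash)
  {AC}: card=15000; try (A,hash)→3400, (C,merge)→6500, (A,merge)→6850, (C,hash)→9300, (C,nl)→75150, (A,nl)→75500; best=3400 via (A,hash)
  {AB}: card=1200; try (A,hash)→2800, (B,merge)→3300, (A,merge)→3350, (B,hash)→3500, (B,nl)→30150, (A,nl)→30200; best=2800 via (A,hash)
  {ABC}: card=30000; try (C,hash)→13000, (B,hash)→21600, (C,merge)→22200, (A,hash)→31600, (B,merge)→230200, (A,merge)→405550 …(+3); best=13000 via (C,hash)

cost=13000; order=B,A,C; methods=hash,hash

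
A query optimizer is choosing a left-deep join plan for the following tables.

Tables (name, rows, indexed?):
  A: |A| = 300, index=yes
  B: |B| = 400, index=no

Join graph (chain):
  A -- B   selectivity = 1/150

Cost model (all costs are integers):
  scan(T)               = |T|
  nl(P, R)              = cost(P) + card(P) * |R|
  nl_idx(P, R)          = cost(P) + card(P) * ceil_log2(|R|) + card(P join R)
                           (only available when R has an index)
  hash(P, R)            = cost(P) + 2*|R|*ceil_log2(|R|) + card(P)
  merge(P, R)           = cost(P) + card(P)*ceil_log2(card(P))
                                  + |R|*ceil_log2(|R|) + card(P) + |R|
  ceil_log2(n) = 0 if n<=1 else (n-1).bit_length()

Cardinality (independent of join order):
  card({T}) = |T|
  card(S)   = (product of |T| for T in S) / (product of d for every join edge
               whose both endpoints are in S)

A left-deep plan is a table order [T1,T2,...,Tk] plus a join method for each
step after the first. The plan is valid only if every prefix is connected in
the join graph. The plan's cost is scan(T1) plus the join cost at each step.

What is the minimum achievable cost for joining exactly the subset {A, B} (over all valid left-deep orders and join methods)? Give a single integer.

4800

Selinger DP over subsets of {A,B}:
  {A}: scan cost=300, card=300
  {B}: scan cost=400, card=400
  {AB}: card=800; try (A,nl_idx)→4800, (A,hash)→6200, (B,merge)→7300, (A,merge)→7400, (B,hash)→7800, (B,nl)→120300 …(+1); best=4800 via (A,nl_idx)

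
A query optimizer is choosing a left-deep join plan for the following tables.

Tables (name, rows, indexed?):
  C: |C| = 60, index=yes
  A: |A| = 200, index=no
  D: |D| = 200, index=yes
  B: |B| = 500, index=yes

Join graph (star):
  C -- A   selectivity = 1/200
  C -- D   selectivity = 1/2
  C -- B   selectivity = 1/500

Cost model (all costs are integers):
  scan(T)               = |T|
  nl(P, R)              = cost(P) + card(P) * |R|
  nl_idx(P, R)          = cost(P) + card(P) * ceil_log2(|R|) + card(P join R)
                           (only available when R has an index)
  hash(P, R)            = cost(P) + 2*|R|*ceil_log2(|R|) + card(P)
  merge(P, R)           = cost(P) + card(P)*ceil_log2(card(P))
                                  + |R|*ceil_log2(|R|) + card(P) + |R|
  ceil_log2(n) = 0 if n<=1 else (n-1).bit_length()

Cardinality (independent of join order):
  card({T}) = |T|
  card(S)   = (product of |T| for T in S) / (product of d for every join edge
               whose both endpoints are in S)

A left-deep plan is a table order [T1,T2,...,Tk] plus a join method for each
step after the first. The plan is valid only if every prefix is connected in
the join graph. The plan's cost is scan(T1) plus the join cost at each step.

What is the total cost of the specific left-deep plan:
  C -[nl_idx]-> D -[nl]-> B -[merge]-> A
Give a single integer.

step 1: scan C: cost=60, card=60
step 2: join D via nl_idx
    card(P join D) = 60*200/(2) = 6000
    cost = 60 + 60*8 + 6000 = 6540
step 3: join B via nl
    card(P join B) = 6000*500/(500) = 6000
    cost = 6540 + 6000*500 = 3006540
step 4: join A via merge
    card(P join A) = 6000*200/(200) = 6000
    cost = 3006540 + 6000*13 + 200*8 + 6000 + 200 = 3092340

3092340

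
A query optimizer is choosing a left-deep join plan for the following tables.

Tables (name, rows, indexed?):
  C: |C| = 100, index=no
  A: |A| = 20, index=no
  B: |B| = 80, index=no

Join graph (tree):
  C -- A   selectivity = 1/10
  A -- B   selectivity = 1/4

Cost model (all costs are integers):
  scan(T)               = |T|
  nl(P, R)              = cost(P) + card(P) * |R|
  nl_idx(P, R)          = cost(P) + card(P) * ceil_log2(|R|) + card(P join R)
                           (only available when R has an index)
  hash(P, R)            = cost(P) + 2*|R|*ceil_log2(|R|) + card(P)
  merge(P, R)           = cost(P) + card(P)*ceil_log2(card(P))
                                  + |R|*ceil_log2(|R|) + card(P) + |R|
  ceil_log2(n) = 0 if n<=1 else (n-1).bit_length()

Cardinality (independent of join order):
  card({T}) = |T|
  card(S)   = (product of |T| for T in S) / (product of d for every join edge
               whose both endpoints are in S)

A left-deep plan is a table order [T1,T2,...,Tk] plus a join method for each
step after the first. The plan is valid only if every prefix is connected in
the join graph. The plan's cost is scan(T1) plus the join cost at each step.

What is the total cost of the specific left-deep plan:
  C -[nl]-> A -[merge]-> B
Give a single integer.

4540

step 1: scan C: cost=100, card=100
step 2: join A via nl
    card(P join A) = 100*20/(10) = 200
    cost = 100 + 100*20 = 2100
step 3: join B via merge
    card(P join B) = 200*80/(4) = 4000
    cost = 2100 + 200*8 + 80*7 + 200 + 80 = 4540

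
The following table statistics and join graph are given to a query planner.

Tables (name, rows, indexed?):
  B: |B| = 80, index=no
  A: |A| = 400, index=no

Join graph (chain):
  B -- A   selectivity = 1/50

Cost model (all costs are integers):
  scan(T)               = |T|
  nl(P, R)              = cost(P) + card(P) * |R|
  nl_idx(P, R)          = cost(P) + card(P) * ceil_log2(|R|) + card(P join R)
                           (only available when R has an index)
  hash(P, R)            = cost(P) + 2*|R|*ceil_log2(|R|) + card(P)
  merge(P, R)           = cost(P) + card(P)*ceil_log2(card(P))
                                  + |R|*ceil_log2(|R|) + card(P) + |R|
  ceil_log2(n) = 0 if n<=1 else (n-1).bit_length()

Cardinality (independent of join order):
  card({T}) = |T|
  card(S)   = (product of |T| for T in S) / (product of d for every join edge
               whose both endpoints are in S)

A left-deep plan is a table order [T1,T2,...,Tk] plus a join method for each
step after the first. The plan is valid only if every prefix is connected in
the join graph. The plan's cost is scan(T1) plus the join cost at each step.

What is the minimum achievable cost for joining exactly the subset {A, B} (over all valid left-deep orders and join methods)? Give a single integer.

Selinger DP over subsets of {A,B}:
  {B}: scan cost=80, card=80
  {A}: scan cost=400, card=400
  {AB}: card=640; try (B,hash)→1920, (A,merge)→4720, (B,merge)→5040, (A,hash)→7360, (A,nl)→32080, (B,nl)→32400; best=1920 via (B,hash)

1920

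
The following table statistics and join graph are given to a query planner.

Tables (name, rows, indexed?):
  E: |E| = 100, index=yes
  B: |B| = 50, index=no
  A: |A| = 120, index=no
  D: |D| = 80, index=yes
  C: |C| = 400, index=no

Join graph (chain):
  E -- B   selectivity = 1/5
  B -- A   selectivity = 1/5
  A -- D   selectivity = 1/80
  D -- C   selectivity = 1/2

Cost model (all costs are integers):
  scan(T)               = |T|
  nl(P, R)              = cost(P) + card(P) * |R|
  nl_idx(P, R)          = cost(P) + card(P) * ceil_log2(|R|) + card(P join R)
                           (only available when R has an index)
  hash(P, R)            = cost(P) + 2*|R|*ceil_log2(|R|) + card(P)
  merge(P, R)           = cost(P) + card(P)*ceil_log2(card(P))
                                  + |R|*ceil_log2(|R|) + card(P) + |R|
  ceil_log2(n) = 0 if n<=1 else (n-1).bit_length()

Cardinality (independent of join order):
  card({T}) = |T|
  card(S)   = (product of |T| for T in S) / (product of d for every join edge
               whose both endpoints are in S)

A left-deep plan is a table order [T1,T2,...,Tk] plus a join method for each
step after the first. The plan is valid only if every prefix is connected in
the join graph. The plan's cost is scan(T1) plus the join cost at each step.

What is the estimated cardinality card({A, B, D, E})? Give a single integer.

24000

Tables in S: A(120), B(50), D(80), E(100)
Edges inside S: E-B(d=5), B-A(d=5), A-D(d=80)
numerator = 120 * 50 * 80 * 100 = 48000000
denominator = 5 * 5 * 80 = 2000
card(S) = 48000000 / 2000 = 24000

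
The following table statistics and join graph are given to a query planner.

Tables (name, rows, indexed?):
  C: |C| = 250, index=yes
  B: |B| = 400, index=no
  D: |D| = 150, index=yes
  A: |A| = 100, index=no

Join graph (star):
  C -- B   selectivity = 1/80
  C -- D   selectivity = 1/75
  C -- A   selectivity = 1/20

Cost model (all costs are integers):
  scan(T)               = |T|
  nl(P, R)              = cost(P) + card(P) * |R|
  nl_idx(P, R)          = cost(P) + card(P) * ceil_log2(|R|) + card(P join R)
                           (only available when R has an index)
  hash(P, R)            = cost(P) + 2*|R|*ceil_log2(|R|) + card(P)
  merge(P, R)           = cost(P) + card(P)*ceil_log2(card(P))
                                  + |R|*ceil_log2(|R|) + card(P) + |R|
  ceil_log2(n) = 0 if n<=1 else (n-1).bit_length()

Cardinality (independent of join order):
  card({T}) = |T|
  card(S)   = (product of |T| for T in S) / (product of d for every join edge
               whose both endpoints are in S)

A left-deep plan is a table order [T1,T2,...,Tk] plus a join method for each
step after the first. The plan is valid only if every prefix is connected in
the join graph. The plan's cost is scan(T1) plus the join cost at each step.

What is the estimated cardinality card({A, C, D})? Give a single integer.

2500

Tables in S: A(100), C(250), D(150)
Edges inside S: C-D(d=75), C-A(d=20)
numerator = 100 * 250 * 150 = 3750000
denominator = 75 * 20 = 1500
card(S) = 3750000 / 1500 = 2500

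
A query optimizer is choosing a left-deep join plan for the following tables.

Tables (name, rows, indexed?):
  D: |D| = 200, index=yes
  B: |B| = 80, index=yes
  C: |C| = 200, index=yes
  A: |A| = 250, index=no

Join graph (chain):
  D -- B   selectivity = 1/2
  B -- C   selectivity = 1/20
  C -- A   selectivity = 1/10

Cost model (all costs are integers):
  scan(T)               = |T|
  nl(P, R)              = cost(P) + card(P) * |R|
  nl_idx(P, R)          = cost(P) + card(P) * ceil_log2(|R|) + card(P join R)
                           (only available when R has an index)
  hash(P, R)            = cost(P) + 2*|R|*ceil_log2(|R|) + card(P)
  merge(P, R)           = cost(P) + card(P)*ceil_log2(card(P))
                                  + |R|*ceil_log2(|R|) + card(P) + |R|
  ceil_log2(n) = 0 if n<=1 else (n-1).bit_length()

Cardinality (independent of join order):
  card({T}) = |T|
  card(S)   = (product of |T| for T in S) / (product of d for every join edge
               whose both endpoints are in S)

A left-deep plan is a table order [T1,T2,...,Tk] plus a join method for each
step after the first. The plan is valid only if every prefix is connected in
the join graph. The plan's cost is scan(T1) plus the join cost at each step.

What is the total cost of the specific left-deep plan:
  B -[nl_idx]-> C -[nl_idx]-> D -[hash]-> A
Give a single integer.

step 1: scan B: cost=80, card=80
step 2: join C via nl_idx
    card(P join C) = 80*200/(20) = 800
    cost = 80 + 80*8 + 800 = 1520
step 3: join D via nl_idx
    card(P join D) = 800*200/(2) = 80000
    cost = 1520 + 800*8 + 80000 = 87920
step 4: join A via hash
    card(P join A) = 80000*250/(10) = 2000000
    cost = 87920 + 2*250*8 + 80000 = 171920

171920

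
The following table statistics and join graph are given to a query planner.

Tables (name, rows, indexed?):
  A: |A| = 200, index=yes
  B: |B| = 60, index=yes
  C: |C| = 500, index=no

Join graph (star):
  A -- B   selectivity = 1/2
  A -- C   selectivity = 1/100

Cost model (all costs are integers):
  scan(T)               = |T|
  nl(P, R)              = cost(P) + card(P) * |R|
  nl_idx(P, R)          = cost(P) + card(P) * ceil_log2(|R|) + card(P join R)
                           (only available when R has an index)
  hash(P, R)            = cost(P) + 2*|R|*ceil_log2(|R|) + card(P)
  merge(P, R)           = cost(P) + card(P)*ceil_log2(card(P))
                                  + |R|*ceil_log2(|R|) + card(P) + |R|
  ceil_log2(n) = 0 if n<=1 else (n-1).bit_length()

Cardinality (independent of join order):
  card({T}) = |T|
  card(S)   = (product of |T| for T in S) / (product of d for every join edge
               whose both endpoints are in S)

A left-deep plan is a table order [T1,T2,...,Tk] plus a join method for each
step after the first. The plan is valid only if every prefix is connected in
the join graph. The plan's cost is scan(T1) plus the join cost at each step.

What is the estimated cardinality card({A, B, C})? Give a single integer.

Tables in S: A(200), B(60), C(500)
Edges inside S: A-B(d=2), A-C(d=100)
numerator = 200 * 60 * 500 = 6000000
denominator = 2 * 100 = 200
card(S) = 6000000 / 200 = 30000

30000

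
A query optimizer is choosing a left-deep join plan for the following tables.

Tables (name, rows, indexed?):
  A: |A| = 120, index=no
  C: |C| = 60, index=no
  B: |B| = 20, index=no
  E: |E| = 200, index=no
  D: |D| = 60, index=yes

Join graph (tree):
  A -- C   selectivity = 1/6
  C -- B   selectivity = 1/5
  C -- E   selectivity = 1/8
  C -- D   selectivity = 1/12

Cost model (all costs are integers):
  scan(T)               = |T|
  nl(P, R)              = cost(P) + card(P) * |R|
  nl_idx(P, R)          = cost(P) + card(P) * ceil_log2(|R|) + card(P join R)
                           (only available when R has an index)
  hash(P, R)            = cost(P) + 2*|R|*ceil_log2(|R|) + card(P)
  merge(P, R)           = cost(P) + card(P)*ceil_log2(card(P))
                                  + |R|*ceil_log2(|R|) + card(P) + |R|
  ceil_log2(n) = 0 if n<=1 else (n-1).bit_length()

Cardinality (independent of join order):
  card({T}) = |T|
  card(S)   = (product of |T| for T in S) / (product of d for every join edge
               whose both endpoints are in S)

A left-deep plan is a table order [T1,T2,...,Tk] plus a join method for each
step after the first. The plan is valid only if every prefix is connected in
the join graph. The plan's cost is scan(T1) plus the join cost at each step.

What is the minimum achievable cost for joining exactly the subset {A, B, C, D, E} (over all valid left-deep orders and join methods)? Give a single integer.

Selinger DP over subsets of {A,B,C,D,E}:
  {A}: scan cost=120, card=120
  {C}: scan cost=60, card=60
  {B}: scan cost=20, card=20
  {E}: scan cost=200, card=200
  {D}: scan cost=60, card=60
  {AC}: card=1200; try (C,hash)→960, (A,merge)→1440, (C,merge)→1500, (A,hash)→1800, (A,nl)→7260, (C,nl)→7320; best=960 via (C,hash)
  {BC}: card=240; try (B,hash)→320, (C,merge)→560, (B,merge)→600, (C,hash)→760, (C,nl)→1220, (B,nl)→1260; best=320 via (B,hash)
  {CE}: card=1500; try (C,hash)→1120, (E,merge)→2280, (C,merge)→2420, (E,hash)→3320, (E,nl)→12060, (C,nl)→12200; best=1120 via (C,hash)
  {CD}: card=300; try (D,nl_idx)→720, (D,hash)→840, (C,hash)→840, (D,merge)→900, (C,merge)→900, (D,nl)→3660 …(+1); best=720 via (D,nl_idx)
  {ABC}: card=4800; try (A,hash)→2240, (B,hash)→2360, (A,merge)→3440, (B,merge)→15480, (B,nl)→24960, (A,nl)→29120; best=2240 via (A,hash)
  {ACE}: card=30000; try (A,hash)→4300, (E,hash)→5360, (E,merge)→17160, (A,merge)→20080, (A,nl)→181120, (E,nl)→240960; best=4300 via (A,hash)
  {ACD}: card=6000; try (A,hash)→2700, (D,hash)→2880, (A,merge)→4680, (D,nl_idx)→14160, (D,merge)→15780, (A,nl)→36720 …(+1); best=2700 via (A,hash)
  {BCE}: card=6000; try (B,hash)→2820, (E,hash)→3760, (E,merge)→4280, (B,merge)→19240, (B,nl)→31120, (E,nl)→48320; best=2820 via (B,hash)
  {BCD}: card=1200; try (B,hash)→1220, (D,hash)→1280, (D,merge)→2900, (D,nl_idx)→2960, (B,merge)→3840, (B,nl)→6720 …(+1); best=1220 via (B,hash)
  {CDE}: card=7500; try (D,hash)→3340, (E,hash)→4220, (E,merge)→5520, (D,nl_idx)→17620, (D,merge)→19540, (E,nl)→60720 …(+1); best=3340 via (D,hash)
  {ABCE}: card=120000; try (E,hash)→10240, (A,hash)→10500, (B,hash)→34500, (E,merge)→71240, (A,merge)→87780, (B,merge)→484420 …(+3); best=10240 via (E,hash)
  {ABCD}: card=24000; try (A,hash)→4100, (D,hash)→7760, (B,hash)→8900, (A,merge)→16580, (D,nl_idx)→55040, (D,merge)→69860 …(+4); best=4100 via (A,hash)
  {ACDE}: card=150000; try (E,hash)→11900, (A,hash)→12520, (D,hash)→35020, (E,merge)→88500, (A,merge)→109300, (D,nl_idx)→334300 …(+4); best=11900 via (E,hash)
  {BCDE}: card=30000; try (E,hash)→5620, (D,hash)→9540, (B,hash)→11040, (E,merge)→17420, (D,nl_idx)→68820, (D,merge)→87240 …(+4); best=5620 via (E,hash)
  {ABCDE}: card=600000; try (E,hash)→31300, (A,hash)→37300, (D,hash)→130960, (B,hash)→162100, (E,merge)→389900, (A,merge)→486580 …(+7); best=31300 via (E,hash)

31300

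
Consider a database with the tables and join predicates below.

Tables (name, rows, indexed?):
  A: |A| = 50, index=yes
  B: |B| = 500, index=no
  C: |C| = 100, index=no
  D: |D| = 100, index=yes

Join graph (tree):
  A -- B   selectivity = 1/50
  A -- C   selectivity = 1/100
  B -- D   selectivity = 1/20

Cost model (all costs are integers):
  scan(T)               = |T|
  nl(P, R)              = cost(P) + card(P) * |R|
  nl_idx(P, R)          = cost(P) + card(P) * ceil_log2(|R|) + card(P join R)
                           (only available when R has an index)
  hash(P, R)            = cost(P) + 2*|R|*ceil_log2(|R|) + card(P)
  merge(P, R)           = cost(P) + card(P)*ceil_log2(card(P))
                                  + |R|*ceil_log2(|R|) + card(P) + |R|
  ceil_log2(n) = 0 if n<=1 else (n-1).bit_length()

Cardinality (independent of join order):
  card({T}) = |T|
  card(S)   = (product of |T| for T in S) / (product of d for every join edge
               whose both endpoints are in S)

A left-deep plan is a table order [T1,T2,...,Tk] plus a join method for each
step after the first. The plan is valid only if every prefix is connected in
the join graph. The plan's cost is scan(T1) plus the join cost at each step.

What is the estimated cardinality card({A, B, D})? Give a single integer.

Tables in S: A(50), B(500), D(100)
Edges inside S: A-B(d=50), B-D(d=20)
numerator = 50 * 500 * 100 = 2500000
denominator = 50 * 20 = 1000
card(S) = 2500000 / 1000 = 2500

2500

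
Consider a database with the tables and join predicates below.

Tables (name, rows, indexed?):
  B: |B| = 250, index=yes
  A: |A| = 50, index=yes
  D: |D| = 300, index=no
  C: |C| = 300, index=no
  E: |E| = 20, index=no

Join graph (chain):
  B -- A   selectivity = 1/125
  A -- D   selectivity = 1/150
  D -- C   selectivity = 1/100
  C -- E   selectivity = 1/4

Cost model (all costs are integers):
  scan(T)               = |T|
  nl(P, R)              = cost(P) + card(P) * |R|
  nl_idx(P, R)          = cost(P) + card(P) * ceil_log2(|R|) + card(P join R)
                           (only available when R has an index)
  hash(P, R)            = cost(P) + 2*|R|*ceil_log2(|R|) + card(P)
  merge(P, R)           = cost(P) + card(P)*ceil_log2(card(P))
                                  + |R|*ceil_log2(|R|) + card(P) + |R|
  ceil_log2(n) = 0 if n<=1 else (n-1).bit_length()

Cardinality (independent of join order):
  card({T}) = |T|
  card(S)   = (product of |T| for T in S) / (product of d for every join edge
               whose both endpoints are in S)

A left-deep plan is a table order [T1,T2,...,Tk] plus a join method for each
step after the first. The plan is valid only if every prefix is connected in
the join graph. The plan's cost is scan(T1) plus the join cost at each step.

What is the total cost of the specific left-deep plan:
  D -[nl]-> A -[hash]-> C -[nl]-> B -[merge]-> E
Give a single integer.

step 1: scan D: cost=300, card=300
step 2: join A via nl
    card(P join A) = 300*50/(150) = 100
    cost = 300 + 300*50 = 15300
step 3: join C via hash
    card(P join C) = 100*300/(100) = 300
    cost = 15300 + 2*300*9 + 100 = 20800
step 4: join B via nl
    card(P join B) = 300*250/(125) = 600
    cost = 20800 + 300*250 = 95800
step 5: join E via merge
    card(P join E) = 600*20/(4) = 3000
    cost = 95800 + 600*10 + 20*5 + 600 + 20 = 102520

102520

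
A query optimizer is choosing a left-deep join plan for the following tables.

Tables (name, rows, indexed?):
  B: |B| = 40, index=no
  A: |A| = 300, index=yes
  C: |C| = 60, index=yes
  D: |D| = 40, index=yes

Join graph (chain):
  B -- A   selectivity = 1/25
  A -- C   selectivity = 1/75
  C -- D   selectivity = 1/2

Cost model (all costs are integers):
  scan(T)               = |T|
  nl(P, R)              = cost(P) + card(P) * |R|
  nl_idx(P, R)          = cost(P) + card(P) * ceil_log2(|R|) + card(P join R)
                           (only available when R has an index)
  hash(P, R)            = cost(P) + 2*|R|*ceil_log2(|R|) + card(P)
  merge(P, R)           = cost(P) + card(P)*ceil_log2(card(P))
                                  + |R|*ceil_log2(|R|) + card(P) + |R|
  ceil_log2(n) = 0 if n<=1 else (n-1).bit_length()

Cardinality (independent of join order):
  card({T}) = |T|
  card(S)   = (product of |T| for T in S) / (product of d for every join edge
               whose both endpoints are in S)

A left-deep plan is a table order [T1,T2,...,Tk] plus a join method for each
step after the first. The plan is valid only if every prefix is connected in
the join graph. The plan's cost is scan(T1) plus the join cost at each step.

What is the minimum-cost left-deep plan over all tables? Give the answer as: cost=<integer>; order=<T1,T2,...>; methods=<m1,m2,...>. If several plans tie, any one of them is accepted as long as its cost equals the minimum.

cost=2424; order=C,A,B,D; methods=nl_idx,hash,hash

Selinger DP (subsets sized 1..n):
  {B}: scan cost=40, card=40
  {A}: scan cost=300, card=300
  {C}: scan cost=60, card=60
  {D}: scan cost=40, card=40
  {AB}: card=480; try (A,nl_idx)→880, (B,hash)→1080, (A,merge)→3320, (B,merge)→3580, (A,hash)→5480, (A,nl)→12040 …(+1); best=880 via (A,nl_idx)
  {AC}: card=240; try (A,nl_idx)→840, (C,hash)→1320, (C,nl_idx)→2340, (A,merge)→3480, (C,merge)→3720, (A,hash)→5520 …(+2); best=840 via (A,nl_idx)
  {CD}: card=1200; try (D,hash)→600, (C,merge)→740, (D,merge)→760, (C,hash)→800, (C,nl_idx)→1480, (D,nl_idx)→1620 …(+2); best=600 via (D,hash)
  {ABC}: card=384; try (B,hash)→1560, (C,hash)→2080, (B,merge)→3280, (C,nl_idx)→4144, (C,merge)→6100, (B,nl)→10440 …(+1); best=1560 via (B,hash)
  {ACD}: card=4800; try (D,hash)→1560, (D,merge)→3280, (D,nl_idx)→7080, (A,hash)→7200, (D,nl)→10440, (A,nl_idx)→16200 …(+2); best=1560 via (D,hash)
  {ABCD}: card=7680; try (D,hash)→2424, (D,merge)→5680, (B,hash)→6840, (D,nl_idx)→11544, (D,nl)→16920, (B,merge)→69040 …(+1); best=2424 via (D,hash)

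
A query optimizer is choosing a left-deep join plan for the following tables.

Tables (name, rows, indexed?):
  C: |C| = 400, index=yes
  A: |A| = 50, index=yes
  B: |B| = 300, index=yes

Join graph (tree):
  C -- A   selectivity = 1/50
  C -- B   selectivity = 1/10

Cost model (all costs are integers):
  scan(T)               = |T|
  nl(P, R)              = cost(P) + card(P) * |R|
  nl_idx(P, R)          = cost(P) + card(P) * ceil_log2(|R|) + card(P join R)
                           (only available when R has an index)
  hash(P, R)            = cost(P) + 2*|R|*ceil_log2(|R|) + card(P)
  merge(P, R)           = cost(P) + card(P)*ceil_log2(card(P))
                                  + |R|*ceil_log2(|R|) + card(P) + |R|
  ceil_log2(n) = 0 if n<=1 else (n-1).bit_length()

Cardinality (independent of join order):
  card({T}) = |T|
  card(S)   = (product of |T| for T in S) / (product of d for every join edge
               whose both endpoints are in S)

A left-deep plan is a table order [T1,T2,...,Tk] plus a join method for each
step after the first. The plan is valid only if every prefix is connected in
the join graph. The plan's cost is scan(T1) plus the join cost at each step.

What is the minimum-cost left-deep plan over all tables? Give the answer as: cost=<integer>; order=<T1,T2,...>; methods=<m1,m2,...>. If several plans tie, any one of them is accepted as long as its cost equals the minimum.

Selinger DP (subsets sized 1..n):
  {C}: scan cost=400, card=400
  {A}: scan cost=50, card=50
  {B}: scan cost=300, card=300
  {AC}: card=400; try (C,nl_idx)→900, (A,hash)→1400, (A,nl_idx)→3200, (C,merge)→4400, (A,merge)→4750, (C,hash)→7300 …(+2); best=900 via (C,nl_idx)
  {BC}: card=12000; try (B,hash)→6200, (C,merge)→7300, (B,merge)→7400, (C,hash)→7800, (C,nl_idx)→15000, (B,nl_idx)→16000 …(+2); best=6200 via (B,hash)
  {ABC}: card=12000; try (B,hash)→6700, (B,merge)→7900, (B,nl_idx)→16500, (A,hash)→18800, (A,nl_idx)→90200, (B,nl)→120900 …(+2); best=6700 via (B,hash)

cost=6700; order=A,C,B; methods=nl_idx,hash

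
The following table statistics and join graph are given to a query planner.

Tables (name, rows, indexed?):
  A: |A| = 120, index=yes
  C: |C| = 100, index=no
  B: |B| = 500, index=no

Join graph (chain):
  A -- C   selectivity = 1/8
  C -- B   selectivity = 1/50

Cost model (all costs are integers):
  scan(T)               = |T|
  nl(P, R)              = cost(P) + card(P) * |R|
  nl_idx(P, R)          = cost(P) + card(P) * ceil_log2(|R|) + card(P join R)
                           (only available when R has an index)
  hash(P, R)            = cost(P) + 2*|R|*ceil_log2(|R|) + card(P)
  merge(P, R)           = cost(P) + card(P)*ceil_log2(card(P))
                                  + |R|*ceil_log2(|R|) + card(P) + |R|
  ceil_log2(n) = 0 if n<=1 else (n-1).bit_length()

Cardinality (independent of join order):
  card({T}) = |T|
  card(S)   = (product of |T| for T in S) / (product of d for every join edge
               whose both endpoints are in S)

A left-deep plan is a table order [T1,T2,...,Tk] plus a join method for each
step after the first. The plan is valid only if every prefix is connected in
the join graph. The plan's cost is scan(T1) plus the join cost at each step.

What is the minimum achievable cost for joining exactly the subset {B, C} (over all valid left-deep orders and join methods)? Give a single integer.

2400

Selinger DP over subsets of {B,C}:
  {C}: scan cost=100, card=100
  {B}: scan cost=500, card=500
  {BC}: card=1000; try (C,hash)→2400, (B,merge)→5900, (C,merge)→6300, (B,hash)→9200, (B,nl)→50100, (C,nl)→50500; best=2400 via (C,hash)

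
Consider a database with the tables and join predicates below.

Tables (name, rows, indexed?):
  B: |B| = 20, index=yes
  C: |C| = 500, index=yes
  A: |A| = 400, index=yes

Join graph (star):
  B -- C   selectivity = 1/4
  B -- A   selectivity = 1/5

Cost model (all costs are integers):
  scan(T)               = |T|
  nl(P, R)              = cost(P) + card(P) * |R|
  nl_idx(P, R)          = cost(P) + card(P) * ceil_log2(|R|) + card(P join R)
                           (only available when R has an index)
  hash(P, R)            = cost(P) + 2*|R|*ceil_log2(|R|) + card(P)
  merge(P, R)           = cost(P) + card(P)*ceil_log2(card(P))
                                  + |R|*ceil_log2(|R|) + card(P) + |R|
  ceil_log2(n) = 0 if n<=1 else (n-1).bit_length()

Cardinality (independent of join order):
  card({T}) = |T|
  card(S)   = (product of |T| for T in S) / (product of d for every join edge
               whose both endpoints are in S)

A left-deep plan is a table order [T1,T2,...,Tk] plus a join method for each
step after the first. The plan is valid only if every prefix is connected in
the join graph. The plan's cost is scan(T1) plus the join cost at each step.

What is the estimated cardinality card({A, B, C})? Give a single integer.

200000

Tables in S: A(400), B(20), C(500)
Edges inside S: B-C(d=4), B-A(d=5)
numerator = 400 * 20 * 500 = 4000000
denominator = 4 * 5 = 20
card(S) = 4000000 / 20 = 200000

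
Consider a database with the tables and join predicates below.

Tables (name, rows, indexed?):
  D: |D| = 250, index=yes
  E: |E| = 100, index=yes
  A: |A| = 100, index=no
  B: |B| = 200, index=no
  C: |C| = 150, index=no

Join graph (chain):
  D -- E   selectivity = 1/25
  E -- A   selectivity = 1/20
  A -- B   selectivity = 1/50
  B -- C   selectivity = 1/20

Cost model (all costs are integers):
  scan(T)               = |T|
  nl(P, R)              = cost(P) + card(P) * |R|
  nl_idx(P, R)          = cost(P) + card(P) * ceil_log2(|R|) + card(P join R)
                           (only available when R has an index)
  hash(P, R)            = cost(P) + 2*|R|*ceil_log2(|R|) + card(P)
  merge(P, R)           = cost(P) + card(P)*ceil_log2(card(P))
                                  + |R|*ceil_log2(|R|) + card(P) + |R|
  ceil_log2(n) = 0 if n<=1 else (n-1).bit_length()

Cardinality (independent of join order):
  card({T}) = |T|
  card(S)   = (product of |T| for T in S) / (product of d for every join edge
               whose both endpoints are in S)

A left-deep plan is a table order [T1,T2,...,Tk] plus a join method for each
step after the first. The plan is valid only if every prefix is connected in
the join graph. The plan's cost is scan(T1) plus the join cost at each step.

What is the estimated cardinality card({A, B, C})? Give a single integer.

3000

Tables in S: A(100), B(200), C(150)
Edges inside S: A-B(d=50), B-C(d=20)
numerator = 100 * 200 * 150 = 3000000
denominator = 50 * 20 = 1000
card(S) = 3000000 / 1000 = 3000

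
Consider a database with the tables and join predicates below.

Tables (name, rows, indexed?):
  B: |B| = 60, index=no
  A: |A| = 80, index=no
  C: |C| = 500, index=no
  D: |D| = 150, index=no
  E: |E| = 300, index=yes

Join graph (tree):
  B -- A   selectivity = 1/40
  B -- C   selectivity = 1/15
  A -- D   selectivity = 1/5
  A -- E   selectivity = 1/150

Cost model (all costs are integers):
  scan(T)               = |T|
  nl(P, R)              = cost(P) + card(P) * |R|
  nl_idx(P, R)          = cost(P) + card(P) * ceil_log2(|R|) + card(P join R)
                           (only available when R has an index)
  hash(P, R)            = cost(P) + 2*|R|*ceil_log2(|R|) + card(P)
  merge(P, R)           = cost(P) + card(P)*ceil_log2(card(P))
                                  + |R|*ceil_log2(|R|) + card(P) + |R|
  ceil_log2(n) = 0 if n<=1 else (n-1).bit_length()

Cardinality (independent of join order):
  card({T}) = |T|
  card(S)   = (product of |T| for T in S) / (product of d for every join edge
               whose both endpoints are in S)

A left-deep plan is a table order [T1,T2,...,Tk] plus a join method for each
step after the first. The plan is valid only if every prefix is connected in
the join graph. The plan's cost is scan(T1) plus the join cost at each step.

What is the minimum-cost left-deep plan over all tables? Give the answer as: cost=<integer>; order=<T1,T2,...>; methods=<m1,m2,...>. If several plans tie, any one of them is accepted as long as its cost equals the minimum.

Selinger DP (subsets sized 1..n):
  {B}: scan cost=60, card=60
  {A}: scan cost=80, card=80
  {C}: scan cost=500, card=500
  {D}: scan cost=150, card=150
  {E}: scan cost=300, card=300
  {AB}: card=120; try (B,hash)→880, (A,merge)→1120, (B,merge)→1140, (A,hash)→1240, (A,nl)→4860, (B,nl)→4880; best=880 via (B,hash)
  {BC}: card=2000; try (B,hash)→1720, (C,merge)→5480, (B,merge)→5920, (C,hash)→9120, (C,nl)→30060, (B,nl)→30500; best=1720 via (B,hash)
  {AD}: card=2400; try (A,hash)→1420, (D,merge)→2070, (A,merge)→2140, (D,hash)→2560, (D,nl)→12080, (A,nl)→12150; best=1420 via (A,hash)
  {AE}: card=160; try (E,nl_idx)→960, (A,hash)→1720, (E,merge)→3720, (A,merge)→3940, (E,hash)→5560, (E,nl)→24080 …(+1); best=960 via (E,nl_idx)
  {ABC}: card=4000; try (A,hash)→4840, (C,merge)→6840, (C,hash)→10000, (A,merge)→26360, (C,nl)→60880, (A,nl)→161720; best=4840 via (A,hash)
  {ABD}: card=3600; try (D,merge)→3190, (D,hash)→3400, (B,hash)→4540, (D,nl)→18880, (B,merge)→33040, (B,nl)→145420; best=3190 via (D,merge)
  {ABE}: card=240; try (B,hash)→1840, (E,nl_idx)→2200, (B,merge)→2820, (E,merge)→4840, (E,hash)→6400, (B,nl)→10560 …(+1); best=1840 via (B,hash)
  {ADE}: card=4800; try (D,hash)→3520, (D,merge)→3750, (E,hash)→9220, (D,nl)→24960, (E,nl_idx)→27820, (E,merge)→35620 …(+1); best=3520 via (D,hash)
  {ABCD}: card=120000; try (D,hash)→11240, (C,hash)→15790, (C,merge)→54990, (D,merge)→58190, (D,nl)→604840, (C,nl)→1803190; best=11240 via (D,hash)
  {ABCE}: card=8000; try (C,merge)→9000, (C,hash)→11080, (E,hash)→14240, (E,nl_idx)→48840, (E,merge)→59840, (C,nl)→121840 …(+1); best=9000 via (C,merge)
  {ABDE}: card=7200; try (D,hash)→4480, (D,merge)→5350, (B,hash)→9040, (E,hash)→12190, (D,nl)→37840, (E,nl_idx)→42790 …(+4); best=4480 via (D,hash)
  {ABCDE}: card=240000; try (D,hash)→19400, (C,hash)→20680, (C,merge)→110280, (D,merge)→122350, (E,hash)→136640, (D,nl)→1209000 …(+4); best=19400 via (D,hash)

cost=19400; order=A,E,B,C,D; methods=nl_idx,hash,merge,hash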